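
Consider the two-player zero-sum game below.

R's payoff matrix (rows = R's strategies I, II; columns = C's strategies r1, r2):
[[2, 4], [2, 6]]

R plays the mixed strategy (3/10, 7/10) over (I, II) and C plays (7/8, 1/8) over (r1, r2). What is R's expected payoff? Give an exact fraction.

97/40

Against (7/8, 1/8), each row's expected payoff is I: 9/4; II: 5/2.
Taking the (3/10, 7/10)-weighted average: (3/10)·(9/4) + (7/10)·(5/2) = 97/40.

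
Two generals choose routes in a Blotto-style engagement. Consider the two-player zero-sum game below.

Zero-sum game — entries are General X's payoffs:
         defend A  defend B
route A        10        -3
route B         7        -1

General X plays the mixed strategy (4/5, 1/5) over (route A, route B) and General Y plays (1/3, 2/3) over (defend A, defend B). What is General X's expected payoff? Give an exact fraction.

Against (1/3, 2/3), each row's expected payoff is route A: 4/3; route B: 5/3.
Taking the (4/5, 1/5)-weighted average: (4/5)·(4/3) + (1/5)·(5/3) = 7/5.

7/5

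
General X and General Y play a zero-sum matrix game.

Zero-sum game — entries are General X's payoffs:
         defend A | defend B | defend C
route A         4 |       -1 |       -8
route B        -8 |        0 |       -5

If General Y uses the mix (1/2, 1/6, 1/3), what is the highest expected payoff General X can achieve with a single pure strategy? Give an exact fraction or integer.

-5/6

route A: (4)·(1/2) + (-1)·(1/6) + (-8)·(1/3) = -5/6.
route B: (-8)·(1/2) + (0)·(1/6) + (-5)·(1/3) = -17/3.
The best pure response is route A with expected payoff -5/6.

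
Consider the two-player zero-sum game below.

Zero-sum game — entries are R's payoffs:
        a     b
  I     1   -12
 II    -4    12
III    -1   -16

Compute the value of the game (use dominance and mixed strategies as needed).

-36/29

Row III is strictly dominated by row I, so R never plays it.
The remaining 2×2 game on (I, II) × (a, b) has no saddle point. Let R play I with probability p; indifference gives p − 4(1−p) = −12p + 12(1−p), so p = 16/29.
Similarly C's optimal q on a is 24/29, and the value is 1·(24/29) + (-12)·(5/29) = -36/29.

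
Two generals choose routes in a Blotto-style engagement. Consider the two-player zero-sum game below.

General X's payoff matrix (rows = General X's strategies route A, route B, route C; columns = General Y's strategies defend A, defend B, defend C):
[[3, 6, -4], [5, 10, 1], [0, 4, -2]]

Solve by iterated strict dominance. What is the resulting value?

1

Column defend A is strictly dominated by defend C for General Y (-4<3, 1<5, -2<0); eliminate defend A.
Column defend B is strictly dominated by defend C for General Y (-4<6, 1<10, -2<4); eliminate defend B.
Row route A is strictly dominated by row route B (1>-4); eliminate route A.
Row route C is strictly dominated by row route B (1>-2); eliminate route C.
Only (route B, defend C) remains, with payoff 1.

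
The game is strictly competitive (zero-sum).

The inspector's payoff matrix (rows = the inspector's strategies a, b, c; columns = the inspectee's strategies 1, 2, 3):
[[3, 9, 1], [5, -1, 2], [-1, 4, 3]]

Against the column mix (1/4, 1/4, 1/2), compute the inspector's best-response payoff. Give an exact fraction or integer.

a: (3)·(1/4) + (9)·(1/4) + (1)·(1/2) = 7/2.
b: (5)·(1/4) + (-1)·(1/4) + (2)·(1/2) = 2.
c: (-1)·(1/4) + (4)·(1/4) + (3)·(1/2) = 9/4.
The best pure response is a with expected payoff 7/2.

7/2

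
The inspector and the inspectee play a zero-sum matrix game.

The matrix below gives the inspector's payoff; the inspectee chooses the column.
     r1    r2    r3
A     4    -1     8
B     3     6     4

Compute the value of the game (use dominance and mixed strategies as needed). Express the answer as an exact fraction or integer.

27/8

Column r3 is strictly dominated by r1 for the inspectee (it gives the inspector more in every row).
The remaining 2×2 game on (A, B) × (r1, r2) has no saddle point. Let the inspector play A with probability p; indifference gives 4p + 3(1−p) = −p + 6(1−p), so p = 3/8.
Similarly the inspectee's optimal q on r1 is 7/8, and the value is 4·(7/8) + (-1)·(1/8) = 27/8.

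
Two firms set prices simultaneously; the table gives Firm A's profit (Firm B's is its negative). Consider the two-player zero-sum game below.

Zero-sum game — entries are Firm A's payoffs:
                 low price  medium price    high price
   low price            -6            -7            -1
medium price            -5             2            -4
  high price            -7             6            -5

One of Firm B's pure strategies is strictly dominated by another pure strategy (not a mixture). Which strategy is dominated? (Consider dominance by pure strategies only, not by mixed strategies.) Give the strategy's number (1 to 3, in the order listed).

Firm B prefers columns that give Firm A less. Compare high price with low price: -6 < -1, -5 < -4, -7 < -5.
So low price strictly dominates high price for Firm B; high price is strictly dominated.

3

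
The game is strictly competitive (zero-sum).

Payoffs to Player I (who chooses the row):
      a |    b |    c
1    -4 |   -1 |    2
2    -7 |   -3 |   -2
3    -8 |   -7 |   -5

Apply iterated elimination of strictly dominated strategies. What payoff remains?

Column c is strictly dominated by a for Player II (-4<2, -7<-2, -8<-5); eliminate c.
Row 2 is strictly dominated by row 1 (-4>-7, -1>-3); eliminate 2.
Column b is strictly dominated by a for Player II (-4<-1, -8<-7); eliminate b.
Row 3 is strictly dominated by row 1 (-4>-8); eliminate 3.
Only (1, a) remains, with payoff -4.

-4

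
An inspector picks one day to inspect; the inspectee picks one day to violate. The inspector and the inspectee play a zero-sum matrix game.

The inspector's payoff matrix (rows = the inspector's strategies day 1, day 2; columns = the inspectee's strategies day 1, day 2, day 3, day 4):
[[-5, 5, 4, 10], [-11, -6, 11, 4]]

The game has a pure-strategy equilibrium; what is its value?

-5

Row minima: -5, -11 → the inspector's maximin is -5.
Column maxima: -5, 5, 11, 10 → the inspectee's minimax is -5.
They coincide at (day 1, day 1), so the value is -5.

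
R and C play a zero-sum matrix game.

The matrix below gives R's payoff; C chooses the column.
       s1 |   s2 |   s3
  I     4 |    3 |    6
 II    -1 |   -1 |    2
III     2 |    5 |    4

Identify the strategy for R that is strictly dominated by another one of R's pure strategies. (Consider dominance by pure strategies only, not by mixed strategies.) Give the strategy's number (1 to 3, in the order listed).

2

Compare II with I: 4 > -1, 3 > -1, 6 > 2.
So I strictly dominates II for R; II is strictly dominated.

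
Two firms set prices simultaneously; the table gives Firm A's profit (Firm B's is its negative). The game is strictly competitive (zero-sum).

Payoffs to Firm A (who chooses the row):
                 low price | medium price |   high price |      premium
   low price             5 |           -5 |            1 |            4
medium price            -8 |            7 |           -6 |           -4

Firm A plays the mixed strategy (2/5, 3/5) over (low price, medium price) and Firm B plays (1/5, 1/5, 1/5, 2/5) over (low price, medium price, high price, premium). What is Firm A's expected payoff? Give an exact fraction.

Against (1/5, 1/5, 1/5, 2/5), each row's expected payoff is low price: 9/5; medium price: -3.
Taking the (2/5, 3/5)-weighted average: (2/5)·(9/5) + (3/5)·(-3) = -27/25.

-27/25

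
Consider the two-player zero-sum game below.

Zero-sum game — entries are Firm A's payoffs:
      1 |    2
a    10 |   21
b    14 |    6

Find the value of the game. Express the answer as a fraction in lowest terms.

Row minima are 10 and 6, so Firm A's maximin is 10; column maxima are 14 and 21, so Firm B's minimax is 14. These differ, so the equilibrium is in mixed strategies.
Let Firm A play a with probability p. Firm B is indifferent when 10p + 14(1−p) = 21p + 6(1−p), giving p = 8/19.
Let Firm B play 1 with probability q. Firm A is indifferent when 10q + 21(1−q) = 14q + 6(1−q), giving q = 15/19.
The value is 10·(15/19) + (21)·(4/19) = 234/19.

234/19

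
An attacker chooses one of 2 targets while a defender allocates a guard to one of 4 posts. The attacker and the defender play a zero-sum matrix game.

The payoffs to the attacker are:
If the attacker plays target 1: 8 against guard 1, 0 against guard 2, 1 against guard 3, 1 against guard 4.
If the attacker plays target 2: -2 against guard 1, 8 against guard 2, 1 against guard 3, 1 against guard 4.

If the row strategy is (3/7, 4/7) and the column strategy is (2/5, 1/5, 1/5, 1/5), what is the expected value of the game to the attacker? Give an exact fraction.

78/35

Against (2/5, 1/5, 1/5, 1/5), each row's expected payoff is target 1: 18/5; target 2: 6/5.
Taking the (3/7, 4/7)-weighted average: (3/7)·(18/5) + (4/7)·(6/5) = 78/35.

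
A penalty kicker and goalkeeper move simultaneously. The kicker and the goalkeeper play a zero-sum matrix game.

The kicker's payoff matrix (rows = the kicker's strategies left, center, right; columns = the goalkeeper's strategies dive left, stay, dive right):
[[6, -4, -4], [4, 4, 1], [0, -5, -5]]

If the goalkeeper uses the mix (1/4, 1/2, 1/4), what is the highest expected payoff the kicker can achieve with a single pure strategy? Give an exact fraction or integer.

left: (6)·(1/4) + (-4)·(1/2) + (-4)·(1/4) = -3/2.
center: (4)·(1/4) + (4)·(1/2) + (1)·(1/4) = 13/4.
right: (0)·(1/4) + (-5)·(1/2) + (-5)·(1/4) = -15/4.
The best pure response is center with expected payoff 13/4.

13/4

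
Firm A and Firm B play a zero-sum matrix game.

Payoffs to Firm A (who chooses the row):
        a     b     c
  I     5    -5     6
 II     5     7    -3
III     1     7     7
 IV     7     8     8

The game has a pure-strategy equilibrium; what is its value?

7

Row minima: -5, -3, 1, 7 → Firm A's maximin is 7.
Column maxima: 7, 8, 8 → Firm B's minimax is 7.
They coincide at (IV, a), so the value is 7.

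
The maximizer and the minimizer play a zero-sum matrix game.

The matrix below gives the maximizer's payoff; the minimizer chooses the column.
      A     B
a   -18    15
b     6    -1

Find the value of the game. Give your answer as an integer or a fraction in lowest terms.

9/5

Row minima are -18 and -1, so the maximizer's maximin is -1; column maxima are 6 and 15, so the minimizer's minimax is 6. These differ, so the equilibrium is in mixed strategies.
Let the maximizer play a with probability p. The minimizer is indifferent when −18p + 6(1−p) = 15p − (1−p), giving p = 7/40.
Let the minimizer play A with probability q. The maximizer is indifferent when −18q + 15(1−q) = 6q − (1−q), giving q = 2/5.
The value is -18·(2/5) + (15)·(3/5) = 9/5.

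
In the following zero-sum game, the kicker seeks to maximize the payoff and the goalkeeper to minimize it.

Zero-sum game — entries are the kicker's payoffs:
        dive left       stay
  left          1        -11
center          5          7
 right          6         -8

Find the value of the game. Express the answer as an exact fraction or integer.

41/8

Row left is strictly dominated by row right, so the kicker never plays it.
The remaining 2×2 game on (center, right) × (dive left, stay) has no saddle point. Let the kicker play center with probability p; indifference gives 5p + 6(1−p) = 7p − 8(1−p), so p = 7/8.
Similarly the goalkeeper's optimal q on dive left is 15/16, and the value is 5·(15/16) + (7)·(1/16) = 41/8.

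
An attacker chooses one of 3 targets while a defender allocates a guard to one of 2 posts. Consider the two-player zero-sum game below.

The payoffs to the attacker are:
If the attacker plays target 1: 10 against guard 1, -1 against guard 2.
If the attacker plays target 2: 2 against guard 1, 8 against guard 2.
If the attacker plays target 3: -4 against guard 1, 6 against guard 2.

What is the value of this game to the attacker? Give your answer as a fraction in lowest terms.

Row target 3 is strictly dominated by row target 2, so the attacker never plays it.
The remaining 2×2 game on (target 1, target 2) × (guard 1, guard 2) has no saddle point. Let the attacker play target 1 with probability p; indifference gives 10p + 2(1−p) = −p + 8(1−p), so p = 6/17.
Similarly the defender's optimal q on guard 1 is 9/17, and the value is 10·(9/17) + (-1)·(8/17) = 82/17.

82/17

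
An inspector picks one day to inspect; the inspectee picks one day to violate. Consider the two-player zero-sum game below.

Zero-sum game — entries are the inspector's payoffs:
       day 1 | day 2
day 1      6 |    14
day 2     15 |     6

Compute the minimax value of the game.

Row minima are 6 and 6, so the inspector's maximin is 6; column maxima are 15 and 14, so the inspectee's minimax is 14. These differ, so the equilibrium is in mixed strategies.
Let the inspector play day 1 with probability p. The inspectee is indifferent when 6p + 15(1−p) = 14p + 6(1−p), giving p = 9/17.
Let the inspectee play day 1 with probability q. The inspector is indifferent when 6q + 14(1−q) = 15q + 6(1−q), giving q = 8/17.
The value is 6·(8/17) + (14)·(9/17) = 174/17.

174/17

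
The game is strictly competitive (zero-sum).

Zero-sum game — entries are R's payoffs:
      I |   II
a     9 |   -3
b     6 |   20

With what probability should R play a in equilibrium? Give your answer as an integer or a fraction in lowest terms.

7/13

Row minima are -3 and 6, so R's maximin is 6; column maxima are 9 and 20, so C's minimax is 9. These differ, so the equilibrium is in mixed strategies.
Let R play a with probability p. C is indifferent when 9p + 6(1−p) = −3p + 20(1−p), giving p = 7/13.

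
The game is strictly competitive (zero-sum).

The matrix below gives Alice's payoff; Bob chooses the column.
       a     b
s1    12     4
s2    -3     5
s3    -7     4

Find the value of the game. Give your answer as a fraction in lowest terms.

9/2

Row s3 is strictly dominated by row s2, so Alice never plays it.
The remaining 2×2 game on (s1, s2) × (a, b) has no saddle point. Let Alice play s1 with probability p; indifference gives 12p − 3(1−p) = 4p + 5(1−p), so p = 1/2.
Similarly Bob's optimal q on a is 1/16, and the value is 12·(1/16) + (4)·(15/16) = 9/2.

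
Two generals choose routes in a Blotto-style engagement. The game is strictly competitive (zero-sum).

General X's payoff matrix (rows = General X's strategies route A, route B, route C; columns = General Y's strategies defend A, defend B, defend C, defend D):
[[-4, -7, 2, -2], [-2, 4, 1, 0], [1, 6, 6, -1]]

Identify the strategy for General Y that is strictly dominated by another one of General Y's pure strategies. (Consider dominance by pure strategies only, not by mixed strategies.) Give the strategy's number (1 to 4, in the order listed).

General Y prefers columns that give General X less. Compare defend C with defend A: -4 < 2, -2 < 1, 1 < 6.
So defend A strictly dominates defend C for General Y; defend C is strictly dominated.

3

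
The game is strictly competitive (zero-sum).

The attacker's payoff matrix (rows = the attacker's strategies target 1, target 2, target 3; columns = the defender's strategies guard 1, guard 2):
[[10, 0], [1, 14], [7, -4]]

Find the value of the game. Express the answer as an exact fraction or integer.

140/23

Row target 3 is strictly dominated by row target 1, so the attacker never plays it.
The remaining 2×2 game on (target 1, target 2) × (guard 1, guard 2) has no saddle point. Let the attacker play target 1 with probability p; indifference gives 10p + (1−p) = 14(1−p), so p = 13/23.
Similarly the defender's optimal q on guard 1 is 14/23, and the value is 10·(14/23) + (0)·(9/23) = 140/23.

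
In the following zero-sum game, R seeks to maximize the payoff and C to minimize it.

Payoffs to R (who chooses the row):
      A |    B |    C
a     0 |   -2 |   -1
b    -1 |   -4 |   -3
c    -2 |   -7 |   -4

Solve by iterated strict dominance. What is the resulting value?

-2

Row b is strictly dominated by row a (0>-1, -2>-4, -1>-3); eliminate b.
Column C is strictly dominated by B for C (-2<-1, -7<-4); eliminate C.
Row c is strictly dominated by row a (0>-2, -2>-7); eliminate c.
Column A is strictly dominated by B for C (-2<0); eliminate A.
Only (a, B) remains, with payoff -2.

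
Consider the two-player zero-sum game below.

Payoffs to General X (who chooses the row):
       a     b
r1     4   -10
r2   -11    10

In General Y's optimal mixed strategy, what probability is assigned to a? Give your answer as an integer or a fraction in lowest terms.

4/7

Row minima are -10 and -11, so General X's maximin is -10; column maxima are 4 and 10, so General Y's minimax is 4. These differ, so the equilibrium is in mixed strategies.
Let General Y play a with probability q. General X is indifferent when 4q − 10(1−q) = −11q + 10(1−q), giving q = 4/7.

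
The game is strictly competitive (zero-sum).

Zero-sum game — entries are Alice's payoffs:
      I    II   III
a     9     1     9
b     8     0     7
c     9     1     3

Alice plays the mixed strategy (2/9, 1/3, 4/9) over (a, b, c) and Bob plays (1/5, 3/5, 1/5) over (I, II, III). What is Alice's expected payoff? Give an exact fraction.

Against (1/5, 3/5, 1/5), each row's expected payoff is a: 21/5; b: 3; c: 3.
Taking the (2/9, 1/3, 4/9)-weighted average: (2/9)·(21/5) + (1/3)·(3) + (4/9)·(3) = 49/15.

49/15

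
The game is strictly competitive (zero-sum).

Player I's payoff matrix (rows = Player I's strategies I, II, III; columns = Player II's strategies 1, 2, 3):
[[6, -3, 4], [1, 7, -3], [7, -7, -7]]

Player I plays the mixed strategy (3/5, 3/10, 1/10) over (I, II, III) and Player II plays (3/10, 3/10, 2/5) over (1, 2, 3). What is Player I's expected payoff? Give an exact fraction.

79/50

Against (3/10, 3/10, 2/5), each row's expected payoff is I: 5/2; II: 6/5; III: -14/5.
Taking the (3/5, 3/10, 1/10)-weighted average: (3/5)·(5/2) + (3/10)·(6/5) + (1/10)·(-14/5) = 79/50.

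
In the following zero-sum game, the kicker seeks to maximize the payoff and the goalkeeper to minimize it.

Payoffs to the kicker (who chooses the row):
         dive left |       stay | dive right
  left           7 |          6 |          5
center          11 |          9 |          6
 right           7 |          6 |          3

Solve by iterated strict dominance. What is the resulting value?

6

Column stay is strictly dominated by dive right for the goalkeeper (5<6, 6<9, 3<6); eliminate stay.
Row left is strictly dominated by row center (11>7, 6>5); eliminate left.
Column dive left is strictly dominated by dive right for the goalkeeper (6<11, 3<7); eliminate dive left.
Row right is strictly dominated by row center (6>3); eliminate right.
Only (center, dive right) remains, with payoff 6.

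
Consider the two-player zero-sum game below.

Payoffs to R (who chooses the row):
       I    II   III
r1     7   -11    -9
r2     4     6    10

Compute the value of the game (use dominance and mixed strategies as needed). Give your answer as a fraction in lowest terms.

43/10

Column III is strictly dominated by II for C (it gives R more in every row).
The remaining 2×2 game on (r1, r2) × (I, II) has no saddle point. Let R play r1 with probability p; indifference gives 7p + 4(1−p) = −11p + 6(1−p), so p = 1/10.
Similarly C's optimal q on I is 17/20, and the value is 7·(17/20) + (-11)·(3/20) = 43/10.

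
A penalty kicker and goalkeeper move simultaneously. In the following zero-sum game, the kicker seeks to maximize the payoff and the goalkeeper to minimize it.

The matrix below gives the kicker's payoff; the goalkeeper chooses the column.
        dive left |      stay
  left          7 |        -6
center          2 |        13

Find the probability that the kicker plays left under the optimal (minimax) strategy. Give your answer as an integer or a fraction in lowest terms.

Row minima are -6 and 2, so the kicker's maximin is 2; column maxima are 7 and 13, so the goalkeeper's minimax is 7. These differ, so the equilibrium is in mixed strategies.
Let the kicker play left with probability p. The goalkeeper is indifferent when 7p + 2(1−p) = −6p + 13(1−p), giving p = 11/24.

11/24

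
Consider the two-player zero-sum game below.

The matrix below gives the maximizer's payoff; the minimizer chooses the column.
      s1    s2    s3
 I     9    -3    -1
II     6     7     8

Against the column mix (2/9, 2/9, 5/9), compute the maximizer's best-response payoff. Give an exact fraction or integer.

22/3

I: (9)·(2/9) + (-3)·(2/9) + (-1)·(5/9) = 7/9.
II: (6)·(2/9) + (7)·(2/9) + (8)·(5/9) = 22/3.
The best pure response is II with expected payoff 22/3.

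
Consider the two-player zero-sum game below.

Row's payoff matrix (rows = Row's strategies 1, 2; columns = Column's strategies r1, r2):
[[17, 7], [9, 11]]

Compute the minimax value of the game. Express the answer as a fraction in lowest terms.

31/3

Row minima are 7 and 9, so Row's maximin is 9; column maxima are 17 and 11, so Column's minimax is 11. These differ, so the equilibrium is in mixed strategies.
Let Row play 1 with probability p. Column is indifferent when 17p + 9(1−p) = 7p + 11(1−p), giving p = 1/6.
Let Column play r1 with probability q. Row is indifferent when 17q + 7(1−q) = 9q + 11(1−q), giving q = 1/3.
The value is 17·(1/3) + (7)·(2/3) = 31/3.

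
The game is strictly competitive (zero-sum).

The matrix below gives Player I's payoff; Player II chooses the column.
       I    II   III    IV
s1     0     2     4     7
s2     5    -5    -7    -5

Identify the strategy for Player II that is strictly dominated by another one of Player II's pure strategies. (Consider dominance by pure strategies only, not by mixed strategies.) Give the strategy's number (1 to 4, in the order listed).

Player II prefers columns that give Player I less. Compare IV with III: 4 < 7, -7 < -5.
So III strictly dominates IV for Player II; IV is strictly dominated.

4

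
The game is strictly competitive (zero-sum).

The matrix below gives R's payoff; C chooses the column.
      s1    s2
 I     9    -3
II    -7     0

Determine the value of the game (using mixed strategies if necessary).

-21/19

Row minima are -3 and -7, so R's maximin is -3; column maxima are 9 and 0, so C's minimax is 0. These differ, so the equilibrium is in mixed strategies.
Let R play I with probability p. C is indifferent when 9p − 7(1−p) = −3p, giving p = 7/19.
Let C play s1 with probability q. R is indifferent when 9q − 3(1−q) = −7q, giving q = 3/19.
The value is 9·(3/19) + (-3)·(16/19) = -21/19.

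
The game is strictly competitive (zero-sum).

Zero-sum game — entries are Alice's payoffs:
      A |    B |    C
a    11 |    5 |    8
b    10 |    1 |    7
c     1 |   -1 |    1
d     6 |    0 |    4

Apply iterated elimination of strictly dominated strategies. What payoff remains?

5

Column A is strictly dominated by B for Bob (5<11, 1<10, -1<1, 0<6); eliminate A.
Row b is strictly dominated by row a (5>1, 8>7); eliminate b.
Row c is strictly dominated by row a (5>-1, 8>1); eliminate c.
Column C is strictly dominated by B for Bob (5<8, 0<4); eliminate C.
Row d is strictly dominated by row a (5>0); eliminate d.
Only (a, B) remains, with payoff 5.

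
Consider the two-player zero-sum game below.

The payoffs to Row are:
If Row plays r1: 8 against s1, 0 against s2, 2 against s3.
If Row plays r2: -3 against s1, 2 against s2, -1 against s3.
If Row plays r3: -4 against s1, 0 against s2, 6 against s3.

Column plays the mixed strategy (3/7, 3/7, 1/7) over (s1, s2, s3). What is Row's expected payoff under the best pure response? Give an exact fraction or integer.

26/7

r1: (8)·(3/7) + (0)·(3/7) + (2)·(1/7) = 26/7.
r2: (-3)·(3/7) + (2)·(3/7) + (-1)·(1/7) = -4/7.
r3: (-4)·(3/7) + (0)·(3/7) + (6)·(1/7) = -6/7.
The best pure response is r1 with expected payoff 26/7.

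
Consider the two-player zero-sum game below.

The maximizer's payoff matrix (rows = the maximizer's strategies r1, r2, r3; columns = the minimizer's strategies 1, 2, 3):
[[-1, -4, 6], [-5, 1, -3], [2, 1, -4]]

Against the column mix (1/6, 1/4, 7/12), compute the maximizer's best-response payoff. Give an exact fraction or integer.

7/3

r1: (-1)·(1/6) + (-4)·(1/4) + (6)·(7/12) = 7/3.
r2: (-5)·(1/6) + (1)·(1/4) + (-3)·(7/12) = -7/3.
r3: (2)·(1/6) + (1)·(1/4) + (-4)·(7/12) = -7/4.
The best pure response is r1 with expected payoff 7/3.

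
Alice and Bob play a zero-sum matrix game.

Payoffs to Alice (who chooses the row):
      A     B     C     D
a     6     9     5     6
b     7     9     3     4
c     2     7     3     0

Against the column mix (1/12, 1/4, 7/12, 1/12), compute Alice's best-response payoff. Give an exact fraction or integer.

37/6

a: (6)·(1/12) + (9)·(1/4) + (5)·(7/12) + (6)·(1/12) = 37/6.
b: (7)·(1/12) + (9)·(1/4) + (3)·(7/12) + (4)·(1/12) = 59/12.
c: (2)·(1/12) + (7)·(1/4) + (3)·(7/12) + (0)·(1/12) = 11/3.
The best pure response is a with expected payoff 37/6.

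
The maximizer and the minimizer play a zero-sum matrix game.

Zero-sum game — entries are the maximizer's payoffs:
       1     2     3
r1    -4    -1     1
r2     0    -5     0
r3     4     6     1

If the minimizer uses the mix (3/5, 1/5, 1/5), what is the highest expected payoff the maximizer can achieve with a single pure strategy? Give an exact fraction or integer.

r1: (-4)·(3/5) + (-1)·(1/5) + (1)·(1/5) = -12/5.
r2: (0)·(3/5) + (-5)·(1/5) + (0)·(1/5) = -1.
r3: (4)·(3/5) + (6)·(1/5) + (1)·(1/5) = 19/5.
The best pure response is r3 with expected payoff 19/5.

19/5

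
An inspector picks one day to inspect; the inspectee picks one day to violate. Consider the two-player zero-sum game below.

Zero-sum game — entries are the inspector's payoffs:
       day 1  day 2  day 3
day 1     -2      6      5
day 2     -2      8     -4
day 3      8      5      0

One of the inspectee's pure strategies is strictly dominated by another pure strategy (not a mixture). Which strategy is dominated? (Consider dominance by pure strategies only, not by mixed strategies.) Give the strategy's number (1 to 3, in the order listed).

2

The inspectee prefers columns that give the inspector less. Compare day 2 with day 3: 5 < 6, -4 < 8, 0 < 5.
So day 3 strictly dominates day 2 for the inspectee; day 2 is strictly dominated.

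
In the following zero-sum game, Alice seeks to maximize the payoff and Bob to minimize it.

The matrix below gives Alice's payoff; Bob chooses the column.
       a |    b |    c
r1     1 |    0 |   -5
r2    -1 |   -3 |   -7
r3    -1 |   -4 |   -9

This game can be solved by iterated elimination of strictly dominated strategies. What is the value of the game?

-5

Row r2 is strictly dominated by row r1 (1>-1, 0>-3, -5>-7); eliminate r2.
Row r3 is strictly dominated by row r1 (1>-1, 0>-4, -5>-9); eliminate r3.
Column b is strictly dominated by c for Bob (-5<0); eliminate b.
Column a is strictly dominated by c for Bob (-5<1); eliminate a.
Only (r1, c) remains, with payoff -5.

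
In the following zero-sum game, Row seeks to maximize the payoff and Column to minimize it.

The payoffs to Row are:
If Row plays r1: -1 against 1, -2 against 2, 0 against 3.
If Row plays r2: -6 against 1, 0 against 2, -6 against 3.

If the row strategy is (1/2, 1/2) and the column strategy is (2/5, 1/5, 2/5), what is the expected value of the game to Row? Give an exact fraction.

Against (2/5, 1/5, 2/5), each row's expected payoff is r1: -4/5; r2: -24/5.
Taking the (1/2, 1/2)-weighted average: (1/2)·(-4/5) + (1/2)·(-24/5) = -14/5.

-14/5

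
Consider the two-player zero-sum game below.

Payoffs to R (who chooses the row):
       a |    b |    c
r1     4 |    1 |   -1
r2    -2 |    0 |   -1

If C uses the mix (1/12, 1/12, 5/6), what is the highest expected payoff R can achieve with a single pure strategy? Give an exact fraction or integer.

r1: (4)·(1/12) + (1)·(1/12) + (-1)·(5/6) = -5/12.
r2: (-2)·(1/12) + (0)·(1/12) + (-1)·(5/6) = -1.
The best pure response is r1 with expected payoff -5/12.

-5/12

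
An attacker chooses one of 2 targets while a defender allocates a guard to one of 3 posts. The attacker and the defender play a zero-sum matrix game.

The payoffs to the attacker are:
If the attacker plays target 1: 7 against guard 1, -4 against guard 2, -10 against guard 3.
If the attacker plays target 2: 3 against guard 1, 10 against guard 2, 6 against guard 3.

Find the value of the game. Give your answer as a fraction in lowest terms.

18/5

Column guard 2 is strictly dominated by guard 3 for the defender (it gives the attacker more in every row).
The remaining 2×2 game on (target 1, target 2) × (guard 1, guard 3) has no saddle point. Let the attacker play target 1 with probability p; indifference gives 7p + 3(1−p) = −10p + 6(1−p), so p = 3/20.
Similarly the defender's optimal q on guard 1 is 4/5, and the value is 7·(4/5) + (-10)·(1/5) = 18/5.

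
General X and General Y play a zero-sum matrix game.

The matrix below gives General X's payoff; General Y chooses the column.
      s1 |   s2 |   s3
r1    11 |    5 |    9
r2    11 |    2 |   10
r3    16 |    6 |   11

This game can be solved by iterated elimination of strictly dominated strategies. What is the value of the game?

6

Column s1 is strictly dominated by s2 for General Y (5<11, 2<11, 6<16); eliminate s1.
Row r1 is strictly dominated by row r3 (6>5, 11>9); eliminate r1.
Column s3 is strictly dominated by s2 for General Y (2<10, 6<11); eliminate s3.
Row r2 is strictly dominated by row r3 (6>2); eliminate r2.
Only (r3, s2) remains, with payoff 6.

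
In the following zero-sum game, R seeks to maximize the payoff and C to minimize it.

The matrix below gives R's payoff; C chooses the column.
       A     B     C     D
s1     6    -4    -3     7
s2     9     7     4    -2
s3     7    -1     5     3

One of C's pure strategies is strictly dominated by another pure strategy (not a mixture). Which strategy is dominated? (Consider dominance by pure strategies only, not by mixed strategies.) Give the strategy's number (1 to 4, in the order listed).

C prefers columns that give R less. Compare A with B: -4 < 6, 7 < 9, -1 < 7.
So B strictly dominates A for C; A is strictly dominated.

1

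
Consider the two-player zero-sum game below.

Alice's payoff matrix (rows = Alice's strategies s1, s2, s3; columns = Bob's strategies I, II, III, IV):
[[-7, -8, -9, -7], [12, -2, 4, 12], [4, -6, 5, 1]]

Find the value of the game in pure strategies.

Row minima: -9, -2, -6 → Alice's maximin is -2.
Column maxima: 12, -2, 5, 12 → Bob's minimax is -2.
They coincide at (s2, II), so the value is -2.

-2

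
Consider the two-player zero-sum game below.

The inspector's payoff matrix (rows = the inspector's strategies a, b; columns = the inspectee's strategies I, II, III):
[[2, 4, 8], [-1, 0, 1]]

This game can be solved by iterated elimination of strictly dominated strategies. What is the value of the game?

2

Row b is strictly dominated by row a (2>-1, 4>0, 8>1); eliminate b.
Column III is strictly dominated by I for the inspectee (2<8); eliminate III.
Column II is strictly dominated by I for the inspectee (2<4); eliminate II.
Only (a, I) remains, with payoff 2.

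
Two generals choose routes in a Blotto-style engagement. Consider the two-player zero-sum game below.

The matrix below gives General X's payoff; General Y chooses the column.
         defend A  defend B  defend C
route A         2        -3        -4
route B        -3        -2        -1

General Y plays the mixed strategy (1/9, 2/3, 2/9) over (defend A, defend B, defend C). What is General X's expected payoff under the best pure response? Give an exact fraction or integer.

route A: (2)·(1/9) + (-3)·(2/3) + (-4)·(2/9) = -8/3.
route B: (-3)·(1/9) + (-2)·(2/3) + (-1)·(2/9) = -17/9.
The best pure response is route B with expected payoff -17/9.

-17/9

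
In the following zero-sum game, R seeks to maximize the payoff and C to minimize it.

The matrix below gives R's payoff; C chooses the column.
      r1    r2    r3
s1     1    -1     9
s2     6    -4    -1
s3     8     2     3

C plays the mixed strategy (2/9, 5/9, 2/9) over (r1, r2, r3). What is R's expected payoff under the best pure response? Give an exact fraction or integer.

s1: (1)·(2/9) + (-1)·(5/9) + (9)·(2/9) = 5/3.
s2: (6)·(2/9) + (-4)·(5/9) + (-1)·(2/9) = -10/9.
s3: (8)·(2/9) + (2)·(5/9) + (3)·(2/9) = 32/9.
The best pure response is s3 with expected payoff 32/9.

32/9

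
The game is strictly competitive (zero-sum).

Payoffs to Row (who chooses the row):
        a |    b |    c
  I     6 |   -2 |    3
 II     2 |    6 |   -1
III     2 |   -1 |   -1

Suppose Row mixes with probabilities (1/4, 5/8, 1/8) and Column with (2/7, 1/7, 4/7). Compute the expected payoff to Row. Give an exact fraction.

73/56

Against (2/7, 1/7, 4/7), each row's expected payoff is I: 22/7; II: 6/7; III: -1/7.
Taking the (1/4, 5/8, 1/8)-weighted average: (1/4)·(22/7) + (5/8)·(6/7) + (1/8)·(-1/7) = 73/56.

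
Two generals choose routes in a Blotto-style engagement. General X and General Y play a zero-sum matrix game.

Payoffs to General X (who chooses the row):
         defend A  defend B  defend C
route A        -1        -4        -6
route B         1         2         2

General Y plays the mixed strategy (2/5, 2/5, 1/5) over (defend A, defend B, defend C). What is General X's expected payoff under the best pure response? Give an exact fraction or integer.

8/5

route A: (-1)·(2/5) + (-4)·(2/5) + (-6)·(1/5) = -16/5.
route B: (1)·(2/5) + (2)·(2/5) + (2)·(1/5) = 8/5.
The best pure response is route B with expected payoff 8/5.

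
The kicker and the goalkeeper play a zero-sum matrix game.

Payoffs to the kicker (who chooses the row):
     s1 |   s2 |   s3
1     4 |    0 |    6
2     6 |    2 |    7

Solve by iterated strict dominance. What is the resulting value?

Row 1 is strictly dominated by row 2 (6>4, 2>0, 7>6); eliminate 1.
Column s3 is strictly dominated by s1 for the goalkeeper (6<7); eliminate s3.
Column s1 is strictly dominated by s2 for the goalkeeper (2<6); eliminate s1.
Only (2, s2) remains, with payoff 2.

2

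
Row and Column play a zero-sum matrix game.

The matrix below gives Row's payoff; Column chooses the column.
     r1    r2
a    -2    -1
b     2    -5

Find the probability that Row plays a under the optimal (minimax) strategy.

7/8

Row minima are -2 and -5, so Row's maximin is -2; column maxima are 2 and -1, so Column's minimax is -1. These differ, so the equilibrium is in mixed strategies.
Let Row play a with probability p. Column is indifferent when −2p + 2(1−p) = −p − 5(1−p), giving p = 7/8.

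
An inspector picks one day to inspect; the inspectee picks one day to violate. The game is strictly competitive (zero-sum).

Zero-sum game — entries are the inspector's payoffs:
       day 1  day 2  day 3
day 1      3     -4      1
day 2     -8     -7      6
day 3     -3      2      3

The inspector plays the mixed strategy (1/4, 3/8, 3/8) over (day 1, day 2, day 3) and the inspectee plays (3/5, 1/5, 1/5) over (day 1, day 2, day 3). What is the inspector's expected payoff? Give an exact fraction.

Against (3/5, 1/5, 1/5), each row's expected payoff is day 1: 6/5; day 2: -5; day 3: -4/5.
Taking the (1/4, 3/8, 3/8)-weighted average: (1/4)·(6/5) + (3/8)·(-5) + (3/8)·(-4/5) = -15/8.

-15/8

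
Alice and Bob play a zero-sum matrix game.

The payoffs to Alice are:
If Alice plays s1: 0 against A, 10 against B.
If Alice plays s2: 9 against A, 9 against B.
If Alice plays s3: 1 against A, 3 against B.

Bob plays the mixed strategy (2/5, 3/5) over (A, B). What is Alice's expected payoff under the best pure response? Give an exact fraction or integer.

9

s1: (0)·(2/5) + (10)·(3/5) = 6.
s2: (9)·(2/5) + (9)·(3/5) = 9.
s3: (1)·(2/5) + (3)·(3/5) = 11/5.
The best pure response is s2 with expected payoff 9.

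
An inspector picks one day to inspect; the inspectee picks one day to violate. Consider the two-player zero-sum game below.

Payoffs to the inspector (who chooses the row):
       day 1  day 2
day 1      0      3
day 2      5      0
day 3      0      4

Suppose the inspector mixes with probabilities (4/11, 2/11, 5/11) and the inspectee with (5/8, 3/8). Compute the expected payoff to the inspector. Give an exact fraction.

Against (5/8, 3/8), each row's expected payoff is day 1: 9/8; day 2: 25/8; day 3: 3/2.
Taking the (4/11, 2/11, 5/11)-weighted average: (4/11)·(9/8) + (2/11)·(25/8) + (5/11)·(3/2) = 73/44.

73/44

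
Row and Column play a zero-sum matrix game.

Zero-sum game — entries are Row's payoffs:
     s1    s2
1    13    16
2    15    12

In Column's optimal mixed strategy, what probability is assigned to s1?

2/3

Row minima are 13 and 12, so Row's maximin is 13; column maxima are 15 and 16, so Column's minimax is 15. These differ, so the equilibrium is in mixed strategies.
Let Column play s1 with probability q. Row is indifferent when 13q + 16(1−q) = 15q + 12(1−q), giving q = 2/3.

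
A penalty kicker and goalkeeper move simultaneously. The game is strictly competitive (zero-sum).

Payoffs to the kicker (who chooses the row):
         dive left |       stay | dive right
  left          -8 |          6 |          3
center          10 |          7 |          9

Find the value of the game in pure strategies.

7

Row minima: -8, 7 → the kicker's maximin is 7.
Column maxima: 10, 7, 9 → the goalkeeper's minimax is 7.
They coincide at (center, stay), so the value is 7.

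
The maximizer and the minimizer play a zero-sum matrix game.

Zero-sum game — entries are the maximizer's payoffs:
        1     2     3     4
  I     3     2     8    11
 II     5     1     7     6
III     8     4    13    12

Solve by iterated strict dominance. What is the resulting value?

4

Row I is strictly dominated by row III (8>3, 4>2, 13>8, 12>11); eliminate I.
Column 4 is strictly dominated by 1 for the minimizer (5<6, 8<12); eliminate 4.
Row II is strictly dominated by row III (8>5, 4>1, 13>7); eliminate II.
Column 3 is strictly dominated by 1 for the minimizer (8<13); eliminate 3.
Column 1 is strictly dominated by 2 for the minimizer (4<8); eliminate 1.
Only (III, 2) remains, with payoff 4.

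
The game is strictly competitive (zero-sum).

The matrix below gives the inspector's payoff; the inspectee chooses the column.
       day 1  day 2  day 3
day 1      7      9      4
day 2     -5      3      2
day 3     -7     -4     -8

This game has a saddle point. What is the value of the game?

4

Row minima: 4, -5, -8 → the inspector's maximin is 4.
Column maxima: 7, 9, 4 → the inspectee's minimax is 4.
They coincide at (day 1, day 3), so the value is 4.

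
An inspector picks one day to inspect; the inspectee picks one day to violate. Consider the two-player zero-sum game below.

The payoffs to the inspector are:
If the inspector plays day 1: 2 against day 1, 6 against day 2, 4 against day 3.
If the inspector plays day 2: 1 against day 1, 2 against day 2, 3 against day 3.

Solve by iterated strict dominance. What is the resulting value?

Column day 2 is strictly dominated by day 1 for the inspectee (2<6, 1<2); eliminate day 2.
Column day 3 is strictly dominated by day 1 for the inspectee (2<4, 1<3); eliminate day 3.
Row day 2 is strictly dominated by row day 1 (2>1); eliminate day 2.
Only (day 1, day 1) remains, with payoff 2.

2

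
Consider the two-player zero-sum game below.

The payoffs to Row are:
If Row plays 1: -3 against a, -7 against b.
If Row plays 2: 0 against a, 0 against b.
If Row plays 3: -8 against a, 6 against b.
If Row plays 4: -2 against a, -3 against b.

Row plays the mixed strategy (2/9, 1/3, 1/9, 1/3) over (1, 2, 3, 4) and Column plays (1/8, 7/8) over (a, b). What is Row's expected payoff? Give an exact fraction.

-139/72

Against (1/8, 7/8), each row's expected payoff is 1: -13/2; 2: 0; 3: 17/4; 4: -23/8.
Taking the (2/9, 1/3, 1/9, 1/3)-weighted average: (2/9)·(-13/2) + (1/3)·(0) + (1/9)·(17/4) + (1/3)·(-23/8) = -139/72.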